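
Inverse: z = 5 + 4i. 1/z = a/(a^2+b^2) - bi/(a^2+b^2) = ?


|z|^2 = 25+16 = 41
1/z = (5 - 4i)/41

1/z = 0.1220 - 0.0976i


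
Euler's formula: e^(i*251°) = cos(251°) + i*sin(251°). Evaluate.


cos(251°) = -0.3256
sin(251°) = -0.9455

e^(i*251°) = -0.3256 - 0.9455i


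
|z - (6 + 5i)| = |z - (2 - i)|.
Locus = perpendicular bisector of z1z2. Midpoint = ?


Equal distances means the locus is the perpendicular bisector of z1 and z2.
Midpoint = ((6+2)/2, (5+(-1))/2) = (4.0000, 2.0000)

Perpendicular bisector through (4.0000, 2.0000)


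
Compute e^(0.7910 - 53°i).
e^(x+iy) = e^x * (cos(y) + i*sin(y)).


e^0.7910 = 2.2056
cos(-53°) = 0.60182
sin(-53°) = -0.79864
Real = 2.2056*0.60182 = 1.3274
Imag = 2.2056*(-0.79864) = -1.7615

1.3274 - 1.7615i


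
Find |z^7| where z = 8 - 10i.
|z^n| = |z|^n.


|z| = sqrt(64+100) = sqrt(164) = 12.8062
|z^7| = |z|^7 = (sqrt(164))^7 = 164^3 * sqrt(164) = 4410944*sqrt(164)

|z^7| = 4410944*sqrt(164) ≈ 56487644.8727


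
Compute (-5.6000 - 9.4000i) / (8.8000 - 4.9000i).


Conjugate of z2 = 8.8000 + 4.9000i
Numerator: (-5.6000 - 9.4000i)(8.8000 + 4.9000i) = -3.2200 - 110.1600i
Denominator: 8.8^2 + (-4.9)^2 = 101.45
Result = (-3.2200 - 110.1600i)/101.45

-0.0317 - 1.0859i


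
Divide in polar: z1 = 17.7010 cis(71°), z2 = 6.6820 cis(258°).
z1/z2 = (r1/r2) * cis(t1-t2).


r = 17.7010 / 6.6820 = 2.6491
theta = 71° - 258° = -187° = 173° (mod 360)

2.6491 cis(173°)


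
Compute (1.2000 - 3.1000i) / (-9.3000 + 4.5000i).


Conjugate of z2 = -9.3000 - 4.5000i
Numerator: (1.2000 - 3.1000i)(-9.3000 - 4.5000i) = -25.1100 + 23.4300i
Denominator: (-9.3)^2 + 4.5^2 = 106.74
Result = (-25.1100 + 23.4300i)/106.74

-0.2352 + 0.2195i


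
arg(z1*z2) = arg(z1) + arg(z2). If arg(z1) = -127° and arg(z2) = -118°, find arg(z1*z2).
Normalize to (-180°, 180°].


arg(z1*z2) = -127° - 118° = -245°
Normalized to (-180°, 180°]: 115°

115°


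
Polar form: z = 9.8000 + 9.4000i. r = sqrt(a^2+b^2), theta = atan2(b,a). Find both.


r = sqrt(96.04+88.36) = sqrt(184.4) = 13.5794
theta = atan2(9.4, 9.8) = 43.8065 degrees

r = 13.5794, theta = 43.8065 degrees


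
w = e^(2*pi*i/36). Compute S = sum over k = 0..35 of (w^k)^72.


The roots are w_k = w^k with w = e^(2*pi*i/36), and (w^k)^72 = (w^72)^k.
So S = 1 + u + u^2 + ... + u^(35) with u = w^72.
72 = 2*36 + 0, so 72 is a multiple of 36 and u = (w^36)^2 = 1.
Every one of the 36 terms equals 1: S = 36

S = 36


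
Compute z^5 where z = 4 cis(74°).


r^5 = 4^5 = 1024
n*theta = 5*74° = 370° = 10° (mod 360)
a = 1024*cos(10°) = 1008.4431
b = 1024*sin(10°) = 177.8157

1024 cis(10°) = 1008.4431 + 177.8157i


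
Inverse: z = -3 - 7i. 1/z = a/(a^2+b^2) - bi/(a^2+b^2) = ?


|z|^2 = 9+49 = 58
1/z = (-3 + 7i)/58

1/z = -0.0517 + 0.1207i


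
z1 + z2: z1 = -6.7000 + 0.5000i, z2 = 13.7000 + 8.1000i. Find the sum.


Real: -6.7 + 13.7 = 7
Imag: 0.5 + 8.1 = 8.6

7.0000 + 8.6000i


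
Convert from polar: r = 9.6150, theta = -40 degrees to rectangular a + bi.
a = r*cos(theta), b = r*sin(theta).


a = 9.6150*cos(-40°) = 9.6150*0.76604 = 7.3655
b = 9.6150*sin(-40°) = 9.6150*(-0.64279) = -6.1804

7.3655 - 6.1804i


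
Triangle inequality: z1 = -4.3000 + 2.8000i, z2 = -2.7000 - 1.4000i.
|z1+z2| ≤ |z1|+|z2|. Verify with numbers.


|z1| = sqrt((-4.3)^2 + 2.8^2) = sqrt(26.33) = 5.1313
|z2| = sqrt((-2.7)^2 + (-1.4)^2) = sqrt(9.25) = 3.0414
z1+z2 = -7.0000 + 1.4000i
|z1+z2| = sqrt(50.96) = 7.1386
|z1|+|z2| = 5.1313 + 3.0414 = 8.1727

|z1+z2| = 7.1386 ≤ |z1|+|z2| = 8.1727 (verified)


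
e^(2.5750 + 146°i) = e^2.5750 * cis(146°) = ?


e^2.5750 = 13.1313
cos(146°) = -0.82904
sin(146°) = 0.55919
Real = 13.1313*(-0.82904) = -10.8864
Imag = 13.1313*0.55919 = 7.3429

-10.8864 + 7.3429i


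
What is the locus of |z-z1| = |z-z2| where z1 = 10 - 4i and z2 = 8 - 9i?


Equal distances means the locus is the perpendicular bisector of z1 and z2.
Midpoint = ((10+8)/2, (-4+(-9))/2) = (9.0000, -6.5000)

Perpendicular bisector through (9.0000, -6.5000)


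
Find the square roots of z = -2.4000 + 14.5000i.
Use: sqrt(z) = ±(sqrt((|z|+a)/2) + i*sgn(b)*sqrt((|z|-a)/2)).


|z| = sqrt(5.76+210.25) = 14.6973
sqrt((|z|+a)/2) = sqrt((14.6973+(-2.4))/2) = sqrt(6.1486) = 2.4796
sqrt((|z|-a)/2) = sqrt((14.6973-(-2.4))/2) = sqrt(8.5486) = 2.9238

±(2.4796 + 2.9238i) i.e. 2.4796 + 2.9238i and -2.4796 - 2.9238i


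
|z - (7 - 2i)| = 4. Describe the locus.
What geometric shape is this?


|z - z0| = r is a circle with center z0 and radius r.
Center = (7, -2), radius = 4

Circle with center (7, -2) and radius 4


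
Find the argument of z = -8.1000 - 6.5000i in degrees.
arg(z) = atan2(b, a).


Re = -8.1, Im = -6.5
arg = atan2(-6.5, -8.1) = -141.2540 degrees

arg(z) = -141.2540 degrees


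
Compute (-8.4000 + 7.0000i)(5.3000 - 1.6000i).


Real = -8.4*5.3 - 7*(-1.6) = -44.52 - (-11.2) = -33.32
Imag = -8.4*(-1.6) + 5.3*7 = 13.44 + 37.1 = 50.54

-33.3200 + 50.5400i


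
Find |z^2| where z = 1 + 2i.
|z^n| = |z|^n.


|z| = sqrt(1+4) = sqrt(5) = 2.2361
|z^2| = |z|^2 = (sqrt(5))^2 = 5

|z^2| = 5


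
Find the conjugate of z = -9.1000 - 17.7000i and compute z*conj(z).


z_bar = -9.1000 + 17.7000i
z*z_bar = (-9.1)^2 + (-17.7)^2 = 82.81 + 313.29 = 396.1

z_bar = -9.1000 + 17.7000i, z*z_bar = 396.1


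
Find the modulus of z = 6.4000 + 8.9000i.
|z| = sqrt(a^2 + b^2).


|z| = sqrt(6.4^2 + 8.9^2) = sqrt(40.96 + 79.21) = sqrt(120.17) = 10.9622

|z| = 10.9622


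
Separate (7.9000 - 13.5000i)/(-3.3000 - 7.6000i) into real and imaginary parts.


Multiply by conjugate: (7.9000 - 13.5000i)(-3.3000 + 7.6000i) / ((-3.3)^2 + (-7.6)^2)
Numerator real = 7.9*(-3.3) - (13.5)*(-7.6) = 76.53
Numerator imag = -13.5*(-3.3) - 7.9*(-7.6) = 104.59
Denominator = 68.65
Re(z) = 76.53/68.65 = 1.1148
Im(z) = 104.59/68.65 = 1.5235

Re(z) = 1.1148, Im(z) = 1.5235


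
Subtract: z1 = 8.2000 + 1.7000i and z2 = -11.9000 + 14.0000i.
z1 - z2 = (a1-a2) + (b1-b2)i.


Real: 8.2 + 11.9 = 20.1
Imag: 1.7 - 14 = -12.3

20.1000 - 12.3000i


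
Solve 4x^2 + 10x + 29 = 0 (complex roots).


disc = 10^2 - 4*4*29 = 100 - 464 = -364
sqrt(|disc|) = sqrt(364) = 19.0788
Real part = -10/(2*4) = -1.2500
Imag part = 19.0788/(2*4) = 2.3848

-1.2500 ± 2.3848i


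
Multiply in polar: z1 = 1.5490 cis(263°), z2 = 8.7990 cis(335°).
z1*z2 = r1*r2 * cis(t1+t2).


r = 1.5490 * 8.7990 = 13.6297
theta = 263° + 335° = 598° = 238° (mod 360)

13.6297 cis(238°)


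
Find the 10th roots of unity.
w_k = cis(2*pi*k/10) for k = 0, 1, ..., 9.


The 10th roots of unity are cis(360k/10°) for k=0..9
Angle step = 360/10 = 36°
Primitive root: cis(36°)
Primitive root = 0.8090 + 0.5878i

10 roots at angles: 0°, 36°, 72°, 108°, 144°, 180°, 216°, 252°, 288°, 324°


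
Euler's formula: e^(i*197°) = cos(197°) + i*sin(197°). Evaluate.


cos(197°) = -0.9563
sin(197°) = -0.2924

e^(i*197°) = -0.9563 - 0.2924i


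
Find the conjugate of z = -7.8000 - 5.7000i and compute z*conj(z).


z_bar = -7.8000 + 5.7000i
z*z_bar = (-7.8)^2 + (-5.7)^2 = 60.84 + 32.49 = 93.33

z_bar = -7.8000 + 5.7000i, z*z_bar = 93.33


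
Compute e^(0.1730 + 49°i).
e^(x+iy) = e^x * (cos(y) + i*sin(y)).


e^0.1730 = 1.18887
cos(49°) = 0.6561
sin(49°) = 0.7547
Real = 1.18887*0.6561 = 0.7800
Imag = 1.18887*0.7547 = 0.8972

0.7800 + 0.8972i


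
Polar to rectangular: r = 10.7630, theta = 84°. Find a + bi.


a = 10.7630*cos(84°) = 10.7630*0.104528 = 1.1250
b = 10.7630*sin(84°) = 10.7630*0.99452 = 10.7040

1.1250 + 10.7040i


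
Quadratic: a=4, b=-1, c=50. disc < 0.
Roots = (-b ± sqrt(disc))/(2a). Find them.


disc = (-1)^2 - 4*4*50 = 1 - 800 = -799
sqrt(|disc|) = sqrt(799) = 28.2666
Real part = 1/(2*4) = 0.1250
Imag part = 28.2666/(2*4) = 3.5333

0.1250 ± 3.5333i


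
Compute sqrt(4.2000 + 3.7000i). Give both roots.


|z| = sqrt(17.64+13.69) = 5.5973
sqrt((|z|+a)/2) = sqrt((5.5973+4.2)/2) = sqrt(4.8987) = 2.2133
sqrt((|z|-a)/2) = sqrt((5.5973-4.2)/2) = sqrt(0.6987) = 0.8359

±(2.2133 + 0.8359i) i.e. 2.2133 + 0.8359i and -2.2133 - 0.8359i


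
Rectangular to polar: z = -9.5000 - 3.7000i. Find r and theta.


r = sqrt(90.25+13.69) = sqrt(103.94) = 10.1951
theta = atan2(-3.7, -9.5) = -158.7204 degrees

r = 10.1951, theta = -158.7204 degrees


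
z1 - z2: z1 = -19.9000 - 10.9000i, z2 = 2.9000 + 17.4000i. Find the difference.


Real: -19.9 - 2.9 = -22.8
Imag: -10.9 - 17.4 = -28.3

-22.8000 - 28.3000i


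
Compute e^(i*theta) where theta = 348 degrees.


cos(348°) = 0.9781
sin(348°) = -0.2079

e^(i*348°) = 0.9781 - 0.2079i


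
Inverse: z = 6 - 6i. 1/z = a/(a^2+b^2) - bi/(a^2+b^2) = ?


|z|^2 = 36+36 = 72
1/z = (6 + 6i)/72

1/z = 0.0833 + 0.0833i


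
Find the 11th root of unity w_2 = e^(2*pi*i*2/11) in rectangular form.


Angle = 360*2/11 = 65.4545°
a = cos(65.4545°) = 0.4154
b = sin(65.4545°) = 0.9096

0.4154 + 0.9096i


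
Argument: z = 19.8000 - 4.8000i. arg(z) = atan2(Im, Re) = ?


Re = 19.8, Im = -4.8
arg = atan2(-4.8, 19.8) = -13.6270 degrees

arg(z) = -13.6270 degrees


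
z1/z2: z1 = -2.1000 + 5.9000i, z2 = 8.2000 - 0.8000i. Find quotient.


Conjugate of z2 = 8.2000 + 0.8000i
Numerator: (-2.1000 + 5.9000i)(8.2000 + 0.8000i) = -21.9400 + 46.7000i
Denominator: 8.2^2 + (-0.8)^2 = 67.88
Result = (-21.9400 + 46.7000i)/67.88

-0.3232 + 0.6880i


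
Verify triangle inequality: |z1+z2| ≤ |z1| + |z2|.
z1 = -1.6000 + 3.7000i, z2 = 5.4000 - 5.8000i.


|z1| = sqrt((-1.6)^2 + 3.7^2) = sqrt(16.25) = 4.0311
|z2| = sqrt(5.4^2 + (-5.8)^2) = sqrt(62.8) = 7.9246
z1+z2 = 3.8000 - 2.1000i
|z1+z2| = sqrt(18.85) = 4.3417
|z1|+|z2| = 4.0311 + 7.9246 = 11.9557

|z1+z2| = 4.3417 ≤ |z1|+|z2| = 11.9557 (verified)


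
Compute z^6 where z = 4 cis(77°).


r^6 = 4^6 = 4096
n*theta = 6*77° = 462° = 102° (mod 360)
a = 4096*cos(102°) = -851.6063
b = 4096*sin(102°) = 4006.4926

4096 cis(102°) = -851.6063 + 4006.4926i


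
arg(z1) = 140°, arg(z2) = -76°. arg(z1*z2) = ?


arg(z1*z2) = 140° - 76° = 64°
Normalized to (-180°, 180°]: 64°

64°


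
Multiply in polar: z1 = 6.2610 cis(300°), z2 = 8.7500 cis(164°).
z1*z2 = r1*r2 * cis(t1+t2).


r = 6.2610 * 8.7500 = 54.7837
theta = 300° + 164° = 464° = 104° (mod 360)

54.7837 cis(104°)


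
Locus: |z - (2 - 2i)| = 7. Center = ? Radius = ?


|z - z0| = r is a circle with center z0 and radius r.
Center = (2, -2), radius = 7

Circle with center (2, -2) and radius 7


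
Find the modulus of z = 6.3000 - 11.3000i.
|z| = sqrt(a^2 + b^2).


|z| = sqrt(6.3^2 + (-11.3)^2) = sqrt(39.69 + 127.69) = sqrt(167.38) = 12.9375

|z| = 12.9375


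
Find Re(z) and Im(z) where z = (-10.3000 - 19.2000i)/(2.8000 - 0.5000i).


Multiply by conjugate: (-10.3000 - 19.2000i)(2.8000 + 0.5000i) / (2.8^2 + (-0.5)^2)
Numerator real = -10.3*2.8 - (19.2)*(-0.5) = -19.24
Numerator imag = -19.2*2.8 - (-10.3)*(-0.5) = -58.91
Denominator = 8.09
Re(z) = -19.24/8.09 = -2.3782
Im(z) = -58.91/8.09 = -7.2818

Re(z) = -2.3782, Im(z) = -7.2818


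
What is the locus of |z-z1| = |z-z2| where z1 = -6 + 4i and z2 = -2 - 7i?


Equal distances means the locus is the perpendicular bisector of z1 and z2.
Midpoint = ((-6+(-2))/2, (4+(-7))/2) = (-4.0000, -1.5000)

Perpendicular bisector through (-4.0000, -1.5000)


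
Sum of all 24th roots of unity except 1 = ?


With w = e^(2*pi*i/24), all 24 of the 24th roots of unity w^0 = 1, w, ..., w^(23) sum to 0: 1 + w + ... + w^(23) = (1 - w^24)/(1 - w) = 0 since w^24 = 1, w ≠ 1.
Removing the root 1: w + w^2 + ... + w^(23) = 0 - 1 = -1

Sum = -1


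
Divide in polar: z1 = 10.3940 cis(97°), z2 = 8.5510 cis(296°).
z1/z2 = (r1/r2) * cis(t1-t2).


r = 10.3940 / 8.5510 = 1.2155
theta = 97° - 296° = -199° = 161° (mod 360)

1.2155 cis(161°)


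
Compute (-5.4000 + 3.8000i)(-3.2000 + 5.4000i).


Real = -5.4*(-3.2) - 3.8*5.4 = 17.28 - 20.52 = -3.24
Imag = -5.4*5.4 - (3.2)*3.8 = -29.16 - (12.16) = -41.32

-3.2400 - 41.3200i


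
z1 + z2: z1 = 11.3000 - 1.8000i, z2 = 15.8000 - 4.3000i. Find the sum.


Real: 11.3 + 15.8 = 27.1
Imag: -1.8 - 4.3 = -6.1

27.1000 - 6.1000i


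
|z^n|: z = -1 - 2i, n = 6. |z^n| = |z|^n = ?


|z| = sqrt(1+4) = sqrt(5) = 2.2361
|z^6| = |z|^6 = (sqrt(5))^6 = 5^3 = 125

|z^6| = 125


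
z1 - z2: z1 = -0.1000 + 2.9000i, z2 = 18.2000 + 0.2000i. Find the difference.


Real: -0.1 - 18.2 = -18.3
Imag: 2.9 - 0.2 = 2.7

-18.3000 + 2.7000i


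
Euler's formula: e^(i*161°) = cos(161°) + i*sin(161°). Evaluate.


cos(161°) = -0.9455
sin(161°) = 0.3256

e^(i*161°) = -0.9455 + 0.3256i


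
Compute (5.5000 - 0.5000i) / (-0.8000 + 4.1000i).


Conjugate of z2 = -0.8000 - 4.1000i
Numerator: (5.5000 - 0.5000i)(-0.8000 - 4.1000i) = -6.4500 - 22.1500i
Denominator: (-0.8)^2 + 4.1^2 = 17.45
Result = (-6.4500 - 22.1500i)/17.45

-0.3696 - 1.2693i


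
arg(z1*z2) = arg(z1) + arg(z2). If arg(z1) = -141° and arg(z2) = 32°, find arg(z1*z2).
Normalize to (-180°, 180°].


arg(z1*z2) = -141° + 32° = -109°
Normalized to (-180°, 180°]: -109°

-109°


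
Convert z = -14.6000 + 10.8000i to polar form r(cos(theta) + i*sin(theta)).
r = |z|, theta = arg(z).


r = sqrt(213.16+116.64) = sqrt(329.8) = 18.1604
theta = atan2(10.8, -14.6) = 143.5087 degrees

r = 18.1604, theta = 143.5087 degrees


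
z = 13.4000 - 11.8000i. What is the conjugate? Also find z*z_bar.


z_bar = 13.4000 + 11.8000i
z*z_bar = 13.4^2 + (-11.8)^2 = 179.56 + 139.24 = 318.8

z_bar = 13.4000 + 11.8000i, z*z_bar = 318.8


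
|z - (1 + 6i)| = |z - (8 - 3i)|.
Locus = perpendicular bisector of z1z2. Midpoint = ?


Equal distances means the locus is the perpendicular bisector of z1 and z2.
Midpoint = ((1+8)/2, (6+(-3))/2) = (4.5000, 1.5000)

Perpendicular bisector through (4.5000, 1.5000)


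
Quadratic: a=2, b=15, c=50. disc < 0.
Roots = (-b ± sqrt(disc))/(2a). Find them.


disc = 15^2 - 4*2*50 = 225 - 400 = -175
sqrt(|disc|) = sqrt(175) = 13.2288
Real part = -15/(2*2) = -3.7500
Imag part = 13.2288/(2*2) = 3.3072

-3.7500 ± 3.3072i


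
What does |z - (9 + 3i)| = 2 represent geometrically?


|z - z0| = r is a circle with center z0 and radius r.
Center = (9, 3), radius = 2

Circle with center (9, 3) and radius 2


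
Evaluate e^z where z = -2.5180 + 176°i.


e^-2.5180 = 0.0806
cos(176°) = -0.9976
sin(176°) = 0.0698
Real = 0.0806*(-0.9976) = -0.0804
Imag = 0.0806*0.0698 = 0.0056

-0.0804 + 0.0056i


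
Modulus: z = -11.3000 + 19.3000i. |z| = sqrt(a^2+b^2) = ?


|z| = sqrt((-11.3)^2 + 19.3^2) = sqrt(127.69 + 372.49) = sqrt(500.18) = 22.3647

|z| = 22.3647


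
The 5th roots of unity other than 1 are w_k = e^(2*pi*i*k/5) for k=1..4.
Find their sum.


With w = e^(2*pi*i/5), all 5 of the 5th roots of unity w^0 = 1, w, ..., w^(4) sum to 0: 1 + w + ... + w^(4) = (1 - w^5)/(1 - w) = 0 since w^5 = 1, w ≠ 1.
Removing the root 1: w + w^2 + ... + w^(4) = 0 - 1 = -1

Sum = -1


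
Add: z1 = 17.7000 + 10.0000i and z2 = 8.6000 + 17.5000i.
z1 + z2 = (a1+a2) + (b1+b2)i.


Real: 17.7 + 8.6 = 26.3
Imag: 10 + 17.5 = 27.5

26.3000 + 27.5000i


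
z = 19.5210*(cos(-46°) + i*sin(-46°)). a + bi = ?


a = 19.5210*cos(-46°) = 19.5210*0.694658 = 13.5604
b = 19.5210*sin(-46°) = 19.5210*(-0.71934) = -14.0422

13.5604 - 14.0422i


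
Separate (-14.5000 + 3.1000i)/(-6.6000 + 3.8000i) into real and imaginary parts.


Multiply by conjugate: (-14.5000 + 3.1000i)(-6.6000 - 3.8000i) / ((-6.6)^2 + 3.8^2)
Numerator real = -14.5*(-6.6) + 3.1*3.8 = 107.48
Numerator imag = 3.1*(-6.6) - (-14.5)*3.8 = 34.64
Denominator = 58
Re(z) = 107.48/58 = 1.8531
Im(z) = 34.64/58 = 0.5972

Re(z) = 1.8531, Im(z) = 0.5972


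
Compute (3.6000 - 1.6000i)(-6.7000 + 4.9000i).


Real = 3.6*(-6.7) - (-1.6)*4.9 = -24.12 - (-7.84) = -16.28
Imag = 3.6*4.9 - (6.7)*(-1.6) = 17.64 + 10.72 = 28.36

-16.2800 + 28.3600i


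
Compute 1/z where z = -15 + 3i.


|z|^2 = 225+9 = 234
1/z = (-15 - 3i)/234

1/z = -0.0641 - 0.0128i


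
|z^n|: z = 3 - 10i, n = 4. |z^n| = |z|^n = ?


|z| = sqrt(9+100) = sqrt(109) = 10.4403
|z^4| = |z|^4 = (sqrt(109))^4 = 109^2 = 11881

|z^4| = 11881


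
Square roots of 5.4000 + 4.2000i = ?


|z| = sqrt(29.16+17.64) = 6.8411
sqrt((|z|+a)/2) = sqrt((6.8411+5.4)/2) = sqrt(6.1205) = 2.4740
sqrt((|z|-a)/2) = sqrt((6.8411-5.4)/2) = sqrt(0.7205) = 0.8488

±(2.4740 + 0.8488i) i.e. 2.4740 + 0.8488i and -2.4740 - 0.8488i


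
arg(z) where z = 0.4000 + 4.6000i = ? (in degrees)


Re = 0.4, Im = 4.6
arg = atan2(4.6, 0.4) = 85.0303 degrees

arg(z) = 85.0303 degrees


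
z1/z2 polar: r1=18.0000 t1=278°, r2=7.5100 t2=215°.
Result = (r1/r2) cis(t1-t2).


r = 18.0000 / 7.5100 = 2.3968
theta = 278° - 215° = 63° = 63° (mod 360)

2.3968 cis(63°)


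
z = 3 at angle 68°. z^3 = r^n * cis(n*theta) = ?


r^3 = 3^3 = 27
n*theta = 3*68° = 204° = 204° (mod 360)
a = 27*cos(204°) = -24.6657
b = 27*sin(204°) = -10.9819

27 cis(204°) = -24.6657 - 10.9819i


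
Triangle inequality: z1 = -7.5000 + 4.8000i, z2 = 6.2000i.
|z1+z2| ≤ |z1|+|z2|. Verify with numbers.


|z1| = sqrt((-7.5)^2 + 4.8^2) = sqrt(79.29) = 8.9045
|z2| = sqrt(0^2 + 6.2^2) = sqrt(38.44) = 6.2000
z1+z2 = -7.5000 + 11.0000i
|z1+z2| = sqrt(177.25) = 13.3135
|z1|+|z2| = 8.9045 + 6.2000 = 15.1045

|z1+z2| = 13.3135 ≤ |z1|+|z2| = 15.1045 (verified)


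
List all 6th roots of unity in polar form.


The 6th roots of unity are cis(360k/6°) for k=0..5
Angle step = 360/6 = 60°
Primitive root: cis(60°)
Primitive root = 0.5000 + 0.8660i

6 roots at angles: 0°, 60°, 120°, 180°, 240°, 300°


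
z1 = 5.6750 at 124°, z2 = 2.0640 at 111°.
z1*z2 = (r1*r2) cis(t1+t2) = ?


r = 5.6750 * 2.0640 = 11.7132
theta = 124° + 111° = 235° = 235° (mod 360)

11.7132 cis(235°)


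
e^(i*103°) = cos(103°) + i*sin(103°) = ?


cos(103°) = -0.2250
sin(103°) = 0.9744

e^(i*103°) = -0.2250 + 0.9744i


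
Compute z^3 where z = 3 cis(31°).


r^3 = 3^3 = 27
n*theta = 3*31° = 93° = 93° (mod 360)
a = 27*cos(93°) = -1.4131
b = 27*sin(93°) = 26.9630

27 cis(93°) = -1.4131 + 26.9630i


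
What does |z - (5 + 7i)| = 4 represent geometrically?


|z - z0| = r is a circle with center z0 and radius r.
Center = (5, 7), radius = 4

Circle with center (5, 7) and radius 4


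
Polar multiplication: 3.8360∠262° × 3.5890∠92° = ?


r = 3.8360 * 3.5890 = 13.7674
theta = 262° + 92° = 354° = 354° (mod 360)

13.7674 cis(354°)


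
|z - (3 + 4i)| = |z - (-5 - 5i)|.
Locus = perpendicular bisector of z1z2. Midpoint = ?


Equal distances means the locus is the perpendicular bisector of z1 and z2.
Midpoint = ((3+(-5))/2, (4+(-5))/2) = (-1.0000, -0.5000)

Perpendicular bisector through (-1.0000, -0.5000)


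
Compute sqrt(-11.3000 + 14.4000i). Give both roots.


|z| = sqrt(127.69+207.36) = 18.3044
sqrt((|z|+a)/2) = sqrt((18.3044+(-11.3))/2) = sqrt(3.5022) = 1.8714
sqrt((|z|-a)/2) = sqrt((18.3044-(-11.3))/2) = sqrt(14.8022) = 3.8474

±(1.8714 + 3.8474i) i.e. 1.8714 + 3.8474i and -1.8714 - 3.8474i


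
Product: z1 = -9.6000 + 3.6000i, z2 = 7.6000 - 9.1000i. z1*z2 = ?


Real = -9.6*7.6 - 3.6*(-9.1) = -72.96 - (-32.76) = -40.2
Imag = -9.6*(-9.1) + 7.6*3.6 = 87.36 + 27.36 = 114.72

-40.2000 + 114.7200i


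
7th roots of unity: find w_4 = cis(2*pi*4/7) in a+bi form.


Angle = 360*4/7 = 205.7143°
a = cos(205.7143°) = -0.9010
b = sin(205.7143°) = -0.4339

-0.9010 - 0.4339i


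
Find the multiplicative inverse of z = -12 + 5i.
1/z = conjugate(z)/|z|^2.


|z|^2 = 144+25 = 169
1/z = (-12 - 5i)/169

1/z = -0.0710 - 0.0296i


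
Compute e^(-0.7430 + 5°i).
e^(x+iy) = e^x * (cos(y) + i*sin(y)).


e^-0.7430 = 0.4757
cos(5°) = 0.9962
sin(5°) = 0.0872
Real = 0.4757*0.9962 = 0.4739
Imag = 0.4757*0.0872 = 0.0415

0.4739 + 0.0415i


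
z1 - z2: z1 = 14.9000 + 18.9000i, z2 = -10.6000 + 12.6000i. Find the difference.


Real: 14.9 + 10.6 = 25.5
Imag: 18.9 - 12.6 = 6.3

25.5000 + 6.3000i


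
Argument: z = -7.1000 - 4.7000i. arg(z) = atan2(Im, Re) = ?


Re = -7.1, Im = -4.7
arg = atan2(-4.7, -7.1) = -146.4966 degrees

arg(z) = -146.4966 degrees


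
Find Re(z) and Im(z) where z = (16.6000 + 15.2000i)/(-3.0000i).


Multiply by conjugate: (16.6000 + 15.2000i)(3.0000i) / (0^2 + (-3)^2)
Numerator real = 16.6*0 + 15.2*(-3) = -45.6
Numerator imag = 15.2*0 - 16.6*(-3) = 49.8
Denominator = 9
Re(z) = -45.6/9 = -5.0667
Im(z) = 49.8/9 = 5.5333

Re(z) = -5.0667, Im(z) = 5.5333


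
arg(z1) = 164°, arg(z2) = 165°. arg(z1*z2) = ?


arg(z1*z2) = 164° + 165° = 329°
Normalized to (-180°, 180°]: -31°

-31°


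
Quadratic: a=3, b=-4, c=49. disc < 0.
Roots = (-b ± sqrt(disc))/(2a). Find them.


disc = (-4)^2 - 4*3*49 = 16 - 588 = -572
sqrt(|disc|) = sqrt(572) = 23.9165
Real part = 4/(2*3) = 0.6667
Imag part = 23.9165/(2*3) = 3.9861

0.6667 ± 3.9861i


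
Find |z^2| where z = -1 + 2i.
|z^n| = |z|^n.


|z| = sqrt(1+4) = sqrt(5) = 2.2361
|z^2| = |z|^2 = (sqrt(5))^2 = 5

|z^2| = 5


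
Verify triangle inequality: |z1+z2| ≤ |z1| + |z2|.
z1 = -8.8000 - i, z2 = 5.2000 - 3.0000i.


|z1| = sqrt((-8.8)^2 + (-1)^2) = sqrt(78.44) = 8.8566
|z2| = sqrt(5.2^2 + (-3)^2) = sqrt(36.04) = 6.0033
z1+z2 = -3.6000 - 4.0000i
|z1+z2| = sqrt(28.96) = 5.3814
|z1|+|z2| = 8.8566 + 6.0033 = 14.8599

|z1+z2| = 5.3814 ≤ |z1|+|z2| = 14.8599 (verified)


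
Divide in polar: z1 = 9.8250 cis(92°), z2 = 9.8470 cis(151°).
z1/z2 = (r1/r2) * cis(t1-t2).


r = 9.8250 / 9.8470 = 0.9978
theta = 92° - 151° = -59° = 301° (mod 360)

0.9978 cis(301°)


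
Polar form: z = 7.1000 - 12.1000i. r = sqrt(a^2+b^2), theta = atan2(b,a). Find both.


r = sqrt(50.41+146.41) = sqrt(196.82) = 14.0293
theta = atan2(-12.1, 7.1) = -59.5966 degrees

r = 14.0293, theta = -59.5966 degrees


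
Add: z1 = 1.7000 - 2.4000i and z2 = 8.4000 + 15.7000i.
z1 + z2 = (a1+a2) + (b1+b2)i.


Real: 1.7 + 8.4 = 10.1
Imag: -2.4 + 15.7 = 13.3

10.1000 + 13.3000i


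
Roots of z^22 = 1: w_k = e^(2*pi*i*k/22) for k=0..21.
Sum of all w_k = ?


The sum of all 22th roots of unity is 0.
Geometric series: (1 - w^22)/(1 - w) = (1-1)/(1-w) = 0 since w^22 = 1, w ≠ 1.
Alternatively: coefficient of z^21 in z^22 - 1 is 0.

0


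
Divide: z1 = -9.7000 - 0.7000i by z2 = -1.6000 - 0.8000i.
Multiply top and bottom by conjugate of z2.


Conjugate of z2 = -1.6000 + 0.8000i
Numerator: (-9.7000 - 0.7000i)(-1.6000 + 0.8000i) = 16.0800 - 6.6400i
Denominator: (-1.6)^2 + (-0.8)^2 = 3.2
Result = (16.0800 - 6.6400i)/3.2

5.0250 - 2.0750i


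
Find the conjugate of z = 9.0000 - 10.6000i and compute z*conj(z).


z_bar = 9.0000 + 10.6000i
z*z_bar = 9^2 + (-10.6)^2 = 81 + 112.36 = 193.36

z_bar = 9.0000 + 10.6000i, z*z_bar = 193.36


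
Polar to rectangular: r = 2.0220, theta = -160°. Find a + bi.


a = 2.0220*cos(-160°) = 2.0220*(-0.9397) = -1.9001
b = 2.0220*sin(-160°) = 2.0220*(-0.34202) = -0.6916

-1.9001 - 0.6916i


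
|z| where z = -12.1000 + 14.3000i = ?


|z| = sqrt((-12.1)^2 + 14.3^2) = sqrt(146.41 + 204.49) = sqrt(350.9) = 18.7323

|z| = 18.7323


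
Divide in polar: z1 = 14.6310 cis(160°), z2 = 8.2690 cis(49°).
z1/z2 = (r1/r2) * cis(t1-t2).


r = 14.6310 / 8.2690 = 1.7694
theta = 160° - 49° = 111° = 111° (mod 360)

1.7694 cis(111°)


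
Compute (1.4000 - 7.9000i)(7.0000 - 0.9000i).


Real = 1.4*7 - (-7.9)*(-0.9) = 9.8 - 7.11 = 2.69
Imag = 1.4*(-0.9) + 7*(-7.9) = -1.26 - (55.3) = -56.56

2.6900 - 56.5600i


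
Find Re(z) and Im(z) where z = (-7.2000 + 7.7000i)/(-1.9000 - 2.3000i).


Multiply by conjugate: (-7.2000 + 7.7000i)(-1.9000 + 2.3000i) / ((-1.9)^2 + (-2.3)^2)
Numerator real = -7.2*(-1.9) + 7.7*(-2.3) = -4.03
Numerator imag = 7.7*(-1.9) - (-7.2)*(-2.3) = -31.19
Denominator = 8.9
Re(z) = -4.03/8.9 = -0.4528
Im(z) = -31.19/8.9 = -3.5045

Re(z) = -0.4528, Im(z) = -3.5045


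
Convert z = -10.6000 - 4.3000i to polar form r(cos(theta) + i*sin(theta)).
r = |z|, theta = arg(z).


r = sqrt(112.36+18.49) = sqrt(130.85) = 11.4390
theta = atan2(-4.3, -10.6) = -157.9196 degrees

r = 11.4390, theta = -157.9196 degrees


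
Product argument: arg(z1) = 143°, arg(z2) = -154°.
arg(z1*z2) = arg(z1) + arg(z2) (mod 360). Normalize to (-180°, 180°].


arg(z1*z2) = 143° - 154° = -11°
Normalized to (-180°, 180°]: -11°

-11°


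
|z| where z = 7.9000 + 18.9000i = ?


|z| = sqrt(7.9^2 + 18.9^2) = sqrt(62.41 + 357.21) = sqrt(419.62) = 20.4846

|z| = 20.4846


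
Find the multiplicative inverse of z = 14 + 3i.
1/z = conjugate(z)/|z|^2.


|z|^2 = 196+9 = 205
1/z = (14 - 3i)/205

1/z = 0.0683 - 0.0146i


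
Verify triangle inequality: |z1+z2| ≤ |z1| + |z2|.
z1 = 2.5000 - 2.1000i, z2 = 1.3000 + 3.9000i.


|z1| = sqrt(2.5^2 + (-2.1)^2) = sqrt(10.66) = 3.2650
|z2| = sqrt(1.3^2 + 3.9^2) = sqrt(16.9) = 4.1110
z1+z2 = 3.8000 + 1.8000i
|z1+z2| = sqrt(17.68) = 4.2048
|z1|+|z2| = 3.2650 + 4.1110 = 7.3760

|z1+z2| = 4.2048 ≤ |z1|+|z2| = 7.3760 (verified)


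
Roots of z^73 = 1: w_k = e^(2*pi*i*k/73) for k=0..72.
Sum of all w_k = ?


The sum of all 73th roots of unity is 0.
Geometric series: (1 - w^73)/(1 - w) = (1-1)/(1-w) = 0 since w^73 = 1, w ≠ 1.
Alternatively: coefficient of z^72 in z^73 - 1 is 0.

0


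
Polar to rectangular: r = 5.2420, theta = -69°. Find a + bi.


a = 5.2420*cos(-69°) = 5.2420*0.35837 = 1.8786
b = 5.2420*sin(-69°) = 5.2420*(-0.93358) = -4.8938

1.8786 - 4.8938i


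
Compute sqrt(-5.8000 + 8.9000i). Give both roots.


|z| = sqrt(33.64+79.21) = 10.6231
sqrt((|z|+a)/2) = sqrt((10.6231+(-5.8))/2) = sqrt(2.4115) = 1.5529
sqrt((|z|-a)/2) = sqrt((10.6231-(-5.8))/2) = sqrt(8.2115) = 2.8656

±(1.5529 + 2.8656i) i.e. 1.5529 + 2.8656i and -1.5529 - 2.8656i


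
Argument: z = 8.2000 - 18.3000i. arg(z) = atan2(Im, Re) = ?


Re = 8.2, Im = -18.3
arg = atan2(-18.3, 8.2) = -65.8634 degrees

arg(z) = -65.8634 degrees


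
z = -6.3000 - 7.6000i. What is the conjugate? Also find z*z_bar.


z_bar = -6.3000 + 7.6000i
z*z_bar = (-6.3)^2 + (-7.6)^2 = 39.69 + 57.76 = 97.45

z_bar = -6.3000 + 7.6000i, z*z_bar = 97.45


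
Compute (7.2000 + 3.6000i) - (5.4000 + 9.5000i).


Real: 7.2 - 5.4 = 1.8
Imag: 3.6 - 9.5 = -5.9

1.8000 - 5.9000i


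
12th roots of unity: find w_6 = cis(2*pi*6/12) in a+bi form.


Angle = 360*6/12 = 180°
a = cos(180°) = -1.0000
b = sin(180°) = 0

-1.0000 + 0i


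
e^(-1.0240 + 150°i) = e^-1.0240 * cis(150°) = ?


e^-1.0240 = 0.35916
cos(150°) = -0.866
sin(150°) = 0.5
Real = 0.35916*(-0.866) = -0.3110
Imag = 0.35916*0.5 = 0.1796

-0.3110 + 0.1796i


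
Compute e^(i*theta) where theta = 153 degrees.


cos(153°) = -0.8910
sin(153°) = 0.4540

e^(i*153°) = -0.8910 + 0.4540i


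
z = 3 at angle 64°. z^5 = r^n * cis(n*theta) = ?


r^5 = 3^5 = 243
n*theta = 5*64° = 320° = 320° (mod 360)
a = 243*cos(320°) = 186.1488
b = 243*sin(320°) = -156.1974

243 cis(320°) = 186.1488 - 156.1974i


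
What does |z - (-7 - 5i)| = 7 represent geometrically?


|z - z0| = r is a circle with center z0 and radius r.
Center = (-7, -5), radius = 7

Circle with center (-7, -5) and radius 7


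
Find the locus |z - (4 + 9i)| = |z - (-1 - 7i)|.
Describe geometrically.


Equal distances means the locus is the perpendicular bisector of z1 and z2.
Midpoint = ((4+(-1))/2, (9+(-7))/2) = (1.5000, 1.0000)

Perpendicular bisector through (1.5000, 1.0000)


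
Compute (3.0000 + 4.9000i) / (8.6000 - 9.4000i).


Conjugate of z2 = 8.6000 + 9.4000i
Numerator: (3.0000 + 4.9000i)(8.6000 + 9.4000i) = -20.2600 + 70.3400i
Denominator: 8.6^2 + (-9.4)^2 = 162.32
Result = (-20.2600 + 70.3400i)/162.32

-0.1248 + 0.4333i


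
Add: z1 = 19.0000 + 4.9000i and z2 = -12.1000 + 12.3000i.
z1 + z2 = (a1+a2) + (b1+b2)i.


Real: 19 - 12.1 = 6.9
Imag: 4.9 + 12.3 = 17.2

6.9000 + 17.2000i


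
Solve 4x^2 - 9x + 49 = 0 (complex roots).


disc = (-9)^2 - 4*4*49 = 81 - 784 = -703
sqrt(|disc|) = sqrt(703) = 26.5141
Real part = 9/(2*4) = 1.1250
Imag part = 26.5141/(2*4) = 3.3143

1.1250 ± 3.3143i


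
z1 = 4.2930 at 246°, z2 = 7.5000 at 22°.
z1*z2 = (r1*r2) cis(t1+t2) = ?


r = 4.2930 * 7.5000 = 32.1975
theta = 246° + 22° = 268° = 268° (mod 360)

32.1975 cis(268°)


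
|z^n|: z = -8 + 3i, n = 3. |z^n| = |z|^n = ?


|z| = sqrt(64+9) = sqrt(73) = 8.5440
|z^3| = |z|^3 = (sqrt(73))^3 = 73*sqrt(73)

|z^3| = 73*sqrt(73) ≈ 623.7123


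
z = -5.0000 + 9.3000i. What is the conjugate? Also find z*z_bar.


z_bar = -5.0000 - 9.3000i
z*z_bar = (-5)^2 + 9.3^2 = 25 + 86.49 = 111.49

z_bar = -5.0000 - 9.3000i, z*z_bar = 111.49


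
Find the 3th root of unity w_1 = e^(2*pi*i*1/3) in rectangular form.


Angle = 360*1/3 = 120°
a = cos(120°) = -0.5000
b = sin(120°) = 0.8660

-0.5000 + 0.8660i


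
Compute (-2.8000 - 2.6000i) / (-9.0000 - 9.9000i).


Conjugate of z2 = -9.0000 + 9.9000i
Numerator: (-2.8000 - 2.6000i)(-9.0000 + 9.9000i) = 50.9400 - 4.3200i
Denominator: (-9)^2 + (-9.9)^2 = 179.01
Result = (50.9400 - 4.3200i)/179.01

0.2846 - 0.0241i


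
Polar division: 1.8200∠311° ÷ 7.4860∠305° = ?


r = 1.8200 / 7.4860 = 0.2431
theta = 311° - 305° = 6° = 6° (mod 360)

0.2431 cis(6°)


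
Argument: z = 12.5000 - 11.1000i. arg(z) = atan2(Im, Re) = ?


Re = 12.5, Im = -11.1
arg = atan2(-11.1, 12.5) = -41.6051 degrees

arg(z) = -41.6051 degrees


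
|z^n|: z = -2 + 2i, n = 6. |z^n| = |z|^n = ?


|z| = sqrt(4+4) = sqrt(8) = 2.8284
|z^6| = |z|^6 = (sqrt(8))^6 = 8^3 = 512

|z^6| = 512


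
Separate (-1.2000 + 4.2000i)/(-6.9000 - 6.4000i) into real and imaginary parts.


Multiply by conjugate: (-1.2000 + 4.2000i)(-6.9000 + 6.4000i) / ((-6.9)^2 + (-6.4)^2)
Numerator real = -1.2*(-6.9) + 4.2*(-6.4) = -18.6
Numerator imag = 4.2*(-6.9) - (-1.2)*(-6.4) = -36.66
Denominator = 88.57
Re(z) = -18.6/88.57 = -0.2100
Im(z) = -36.66/88.57 = -0.4139

Re(z) = -0.2100, Im(z) = -0.4139


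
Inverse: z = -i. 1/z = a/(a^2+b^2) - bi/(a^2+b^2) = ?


|z|^2 = 0+1 = 1
1/z = (0 + 1i)/1

1/z = 0 + 1.0000i


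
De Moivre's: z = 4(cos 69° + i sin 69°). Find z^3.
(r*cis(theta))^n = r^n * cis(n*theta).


r^3 = 4^3 = 64
n*theta = 3*69° = 207° = 207° (mod 360)
a = 64*cos(207°) = -57.0244
b = 64*sin(207°) = -29.0554

64 cis(207°) = -57.0244 - 29.0554i


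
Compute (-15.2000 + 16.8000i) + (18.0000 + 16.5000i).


Real: -15.2 + 18 = 2.8
Imag: 16.8 + 16.5 = 33.3

2.8000 + 33.3000i


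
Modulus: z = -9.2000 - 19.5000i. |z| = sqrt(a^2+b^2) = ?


|z| = sqrt((-9.2)^2 + (-19.5)^2) = sqrt(84.64 + 380.25) = sqrt(464.89) = 21.5613

|z| = 21.5613


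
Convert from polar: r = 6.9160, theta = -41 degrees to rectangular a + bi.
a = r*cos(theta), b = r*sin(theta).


a = 6.9160*cos(-41°) = 6.9160*0.75471 = 5.2196
b = 6.9160*sin(-41°) = 6.9160*(-0.65606) = -4.5373

5.2196 - 4.5373i


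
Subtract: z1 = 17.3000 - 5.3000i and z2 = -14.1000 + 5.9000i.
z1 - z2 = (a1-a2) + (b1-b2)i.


Real: 17.3 + 14.1 = 31.4
Imag: -5.3 - 5.9 = -11.2

31.4000 - 11.2000i


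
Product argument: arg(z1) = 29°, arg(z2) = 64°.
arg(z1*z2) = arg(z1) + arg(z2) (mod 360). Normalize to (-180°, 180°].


arg(z1*z2) = 29° + 64° = 93°
Normalized to (-180°, 180°]: 93°

93°


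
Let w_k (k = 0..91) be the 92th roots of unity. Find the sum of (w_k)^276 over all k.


The roots are w_k = w^k with w = e^(2*pi*i/92), and (w^k)^276 = (w^276)^k.
So S = 1 + u + u^2 + ... + u^(91) with u = w^276.
276 = 3*92 + 0, so 276 is a multiple of 92 and u = (w^92)^3 = 1.
Every one of the 92 terms equals 1: S = 92

S = 92


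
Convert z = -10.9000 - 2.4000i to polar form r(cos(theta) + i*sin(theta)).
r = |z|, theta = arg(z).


r = sqrt(118.81+5.76) = sqrt(124.57) = 11.1611
theta = atan2(-2.4, -10.9) = -167.5826 degrees

r = 11.1611, theta = -167.5826 degrees


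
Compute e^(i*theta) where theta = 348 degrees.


cos(348°) = 0.9781
sin(348°) = -0.2079

e^(i*348°) = 0.9781 - 0.2079i


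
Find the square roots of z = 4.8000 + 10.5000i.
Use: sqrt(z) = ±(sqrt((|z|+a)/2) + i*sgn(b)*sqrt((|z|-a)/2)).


|z| = sqrt(23.04+110.25) = 11.5451
sqrt((|z|+a)/2) = sqrt((11.5451+4.8)/2) = sqrt(8.1726) = 2.8588
sqrt((|z|-a)/2) = sqrt((11.5451-4.8)/2) = sqrt(3.3726) = 1.8365

±(2.8588 + 1.8365i) i.e. 2.8588 + 1.8365i and -2.8588 - 1.8365i


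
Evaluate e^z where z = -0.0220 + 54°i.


e^-0.0220 = 0.9782
cos(54°) = 0.5878
sin(54°) = 0.809
Real = 0.9782*0.5878 = 0.5750
Imag = 0.9782*0.809 = 0.7914

0.5750 + 0.7914i


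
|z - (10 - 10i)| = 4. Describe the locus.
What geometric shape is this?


|z - z0| = r is a circle with center z0 and radius r.
Center = (10, -10), radius = 4

Circle with center (10, -10) and radius 4


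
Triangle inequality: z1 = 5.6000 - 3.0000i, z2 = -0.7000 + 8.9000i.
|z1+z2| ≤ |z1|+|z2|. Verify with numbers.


|z1| = sqrt(5.6^2 + (-3)^2) = sqrt(40.36) = 6.3530
|z2| = sqrt((-0.7)^2 + 8.9^2) = sqrt(79.7) = 8.9275
z1+z2 = 4.9000 + 5.9000i
|z1+z2| = sqrt(58.82) = 7.6694
|z1|+|z2| = 6.3530 + 8.9275 = 15.2805

|z1+z2| = 7.6694 ≤ |z1|+|z2| = 15.2805 (verified)


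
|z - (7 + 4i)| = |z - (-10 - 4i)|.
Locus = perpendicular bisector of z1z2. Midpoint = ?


Equal distances means the locus is the perpendicular bisector of z1 and z2.
Midpoint = ((7+(-10))/2, (4+(-4))/2) = (-1.5000, 0)

Perpendicular bisector through (-1.5000, 0)


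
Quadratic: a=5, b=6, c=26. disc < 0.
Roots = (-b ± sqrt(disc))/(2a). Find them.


disc = 6^2 - 4*5*26 = 36 - 520 = -484
sqrt(|disc|) = sqrt(484) = 22.0000
Real part = -6/(2*5) = -0.6000
Imag part = 22.0000/(2*5) = 2.2000

-0.6000 ± 2.2000i


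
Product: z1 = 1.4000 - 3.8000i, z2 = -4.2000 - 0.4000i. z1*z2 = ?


Real = 1.4*(-4.2) - (-3.8)*(-0.4) = -5.88 - 1.52 = -7.4
Imag = 1.4*(-0.4) - (4.2)*(-3.8) = -0.56 + 15.96 = 15.4

-7.4000 + 15.4000i


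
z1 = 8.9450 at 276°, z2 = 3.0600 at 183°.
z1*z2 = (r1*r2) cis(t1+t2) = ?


r = 8.9450 * 3.0600 = 27.3717
theta = 276° + 183° = 459° = 99° (mod 360)

27.3717 cis(99°)


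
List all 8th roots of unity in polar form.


The 8th roots of unity are cis(360k/8°) for k=0..7
Angle step = 360/8 = 45°
Primitive root: cis(45°)
Primitive root = 0.7071 + 0.7071i

8 roots at angles: 0°, 45°, 90°, 135°, 180°, 225°, 270°, 315°


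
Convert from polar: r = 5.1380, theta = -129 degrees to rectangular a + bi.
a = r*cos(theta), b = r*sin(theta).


a = 5.1380*cos(-129°) = 5.1380*(-0.62932) = -3.2334
b = 5.1380*sin(-129°) = 5.1380*(-0.77715) = -3.9930

-3.2334 - 3.9930i


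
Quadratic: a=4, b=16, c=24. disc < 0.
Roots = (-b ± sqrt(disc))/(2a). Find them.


disc = 16^2 - 4*4*24 = 256 - 384 = -128
sqrt(|disc|) = sqrt(128) = 11.3137
Real part = -16/(2*4) = -2.0000
Imag part = 11.3137/(2*4) = 1.4142

-2.0000 ± 1.4142i


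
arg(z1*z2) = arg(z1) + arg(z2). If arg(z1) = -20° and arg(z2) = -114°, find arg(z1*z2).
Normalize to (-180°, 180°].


arg(z1*z2) = -20° - 114° = -134°
Normalized to (-180°, 180°]: -134°

-134°


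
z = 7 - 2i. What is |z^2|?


|z| = sqrt(49+4) = sqrt(53) = 7.2801
|z^2| = |z|^2 = (sqrt(53))^2 = 53

|z^2| = 53


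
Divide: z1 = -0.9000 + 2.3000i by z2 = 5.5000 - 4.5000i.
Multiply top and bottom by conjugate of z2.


Conjugate of z2 = 5.5000 + 4.5000i
Numerator: (-0.9000 + 2.3000i)(5.5000 + 4.5000i) = -15.3000 + 8.6000i
Denominator: 5.5^2 + (-4.5)^2 = 50.5
Result = (-15.3000 + 8.6000i)/50.5

-0.3030 + 0.1703i


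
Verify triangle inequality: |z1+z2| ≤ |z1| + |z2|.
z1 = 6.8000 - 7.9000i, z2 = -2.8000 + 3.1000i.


|z1| = sqrt(6.8^2 + (-7.9)^2) = sqrt(108.65) = 10.4235
|z2| = sqrt((-2.8)^2 + 3.1^2) = sqrt(17.45) = 4.1773
z1+z2 = 4.0000 - 4.8000i
|z1+z2| = sqrt(39.04) = 6.2482
|z1|+|z2| = 10.4235 + 4.1773 = 14.6008

|z1+z2| = 6.2482 ≤ |z1|+|z2| = 14.6008 (verified)


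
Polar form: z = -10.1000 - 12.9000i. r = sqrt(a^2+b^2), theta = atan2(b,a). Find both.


r = sqrt(102.01+166.41) = sqrt(268.42) = 16.3835
theta = atan2(-12.9, -10.1) = -128.0590 degrees

r = 16.3835, theta = -128.0590 degrees


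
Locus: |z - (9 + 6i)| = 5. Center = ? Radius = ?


|z - z0| = r is a circle with center z0 and radius r.
Center = (9, 6), radius = 5

Circle with center (9, 6) and radius 5


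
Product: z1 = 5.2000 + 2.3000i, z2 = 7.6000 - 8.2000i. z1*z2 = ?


Real = 5.2*7.6 - 2.3*(-8.2) = 39.52 - (-18.86) = 58.38
Imag = 5.2*(-8.2) + 7.6*2.3 = -42.64 + 17.48 = -25.16

58.3800 - 25.1600i


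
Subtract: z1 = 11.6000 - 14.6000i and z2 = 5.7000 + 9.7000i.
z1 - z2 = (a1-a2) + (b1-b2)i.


Real: 11.6 - 5.7 = 5.9
Imag: -14.6 - 9.7 = -24.3

5.9000 - 24.3000i


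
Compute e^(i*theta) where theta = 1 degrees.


cos(1°) = 0.9998
sin(1°) = 0.0175

e^(i*1°) = 0.9998 + 0.0175i


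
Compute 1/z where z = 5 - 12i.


|z|^2 = 25+144 = 169
1/z = (5 + 12i)/169

1/z = 0.0296 + 0.0710i


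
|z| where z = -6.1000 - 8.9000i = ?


|z| = sqrt((-6.1)^2 + (-8.9)^2) = sqrt(37.21 + 79.21) = sqrt(116.42) = 10.7898

|z| = 10.7898


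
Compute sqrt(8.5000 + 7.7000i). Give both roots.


|z| = sqrt(72.25+59.29) = 11.4691
sqrt((|z|+a)/2) = sqrt((11.4691+8.5)/2) = sqrt(9.9845) = 3.1598
sqrt((|z|-a)/2) = sqrt((11.4691-8.5)/2) = sqrt(1.4845) = 1.2184

±(3.1598 + 1.2184i) i.e. 3.1598 + 1.2184i and -3.1598 - 1.2184i


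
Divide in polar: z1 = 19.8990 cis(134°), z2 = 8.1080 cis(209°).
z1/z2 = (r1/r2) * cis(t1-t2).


r = 19.8990 / 8.1080 = 2.4542
theta = 134° - 209° = -75° = 285° (mod 360)

2.4542 cis(285°)


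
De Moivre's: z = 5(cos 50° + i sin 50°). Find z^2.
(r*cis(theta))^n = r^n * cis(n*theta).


r^2 = 5^2 = 25
n*theta = 2*50° = 100° = 100° (mod 360)
a = 25*cos(100°) = -4.3412
b = 25*sin(100°) = 24.6202

25 cis(100°) = -4.3412 + 24.6202i


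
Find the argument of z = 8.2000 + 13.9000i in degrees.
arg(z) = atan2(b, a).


Re = 8.2, Im = 13.9
arg = atan2(13.9, 8.2) = 59.4625 degrees

arg(z) = 59.4625 degrees


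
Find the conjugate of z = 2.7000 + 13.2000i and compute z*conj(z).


z_bar = 2.7000 - 13.2000i
z*z_bar = 2.7^2 + 13.2^2 = 7.29 + 174.24 = 181.53

z_bar = 2.7000 - 13.2000i, z*z_bar = 181.53


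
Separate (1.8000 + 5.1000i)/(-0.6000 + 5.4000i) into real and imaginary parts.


Multiply by conjugate: (1.8000 + 5.1000i)(-0.6000 - 5.4000i) / ((-0.6)^2 + 5.4^2)
Numerator real = 1.8*(-0.6) + 5.1*5.4 = 26.46
Numerator imag = 5.1*(-0.6) - 1.8*5.4 = -12.78
Denominator = 29.52
Re(z) = 26.46/29.52 = 0.8963
Im(z) = -12.78/29.52 = -0.4329

Re(z) = 0.8963, Im(z) = -0.4329


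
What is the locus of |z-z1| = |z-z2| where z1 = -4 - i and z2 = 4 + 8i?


Equal distances means the locus is the perpendicular bisector of z1 and z2.
Midpoint = ((-4+4)/2, (-1+8)/2) = (0, 3.5000)

Perpendicular bisector through (0, 3.5000)


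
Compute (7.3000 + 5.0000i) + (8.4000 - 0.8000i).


Real: 7.3 + 8.4 = 15.7
Imag: 5 - 0.8 = 4.2

15.7000 + 4.2000i


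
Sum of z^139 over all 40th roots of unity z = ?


The roots are w_k = w^k with w = e^(2*pi*i/40), and (w^k)^139 = (w^139)^k.
So S = 1 + u + u^2 + ... + u^(39) with u = w^139.
139 = 3*40 + 19, so 139 is not a multiple of 40: u = (w^40)^3 * w^19 = w^19 ≠ 1 (w is a primitive 40th root), while u^40 = (w^40)^139 = 1.
Geometric series: S = (1 - u^40)/(1 - u) = (1 - 1)/(1 - u) = 0

S = 0


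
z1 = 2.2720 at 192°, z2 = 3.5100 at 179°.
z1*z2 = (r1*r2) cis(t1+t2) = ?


r = 2.2720 * 3.5100 = 7.9747
theta = 192° + 179° = 371° = 11° (mod 360)

7.9747 cis(11°)


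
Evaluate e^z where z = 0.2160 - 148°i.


e^0.2160 = 1.2411
cos(-148°) = -0.848
sin(-148°) = -0.5299
Real = 1.2411*(-0.848) = -1.0525
Imag = 1.2411*(-0.5299) = -0.6577

-1.0525 - 0.6577i


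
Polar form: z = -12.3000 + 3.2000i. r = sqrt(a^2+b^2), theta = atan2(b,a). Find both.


r = sqrt(151.29+10.24) = sqrt(161.53) = 12.7094
theta = atan2(3.2, -12.3) = 165.4171 degrees

r = 12.7094, theta = 165.4171 degrees
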